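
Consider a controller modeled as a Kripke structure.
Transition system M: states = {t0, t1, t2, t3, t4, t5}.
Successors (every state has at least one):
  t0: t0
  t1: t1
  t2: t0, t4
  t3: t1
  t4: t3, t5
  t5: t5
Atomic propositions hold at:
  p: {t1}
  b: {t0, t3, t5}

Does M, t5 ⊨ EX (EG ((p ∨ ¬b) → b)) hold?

Sat(¬b) = {t1, t2, t4}
Sat(p ∨ ¬b) = {t1, t2, t4}
Sat((p ∨ ¬b) → b) = {t0, t3, t5}
EG ((p ∨ ¬b) → b): greatest fixpoint, start Z0 = {t0, t3, t5}, keep only states in Sat with some successor in Z. Z1 = {t0, t5}; fixed.
Sat(EG ((p ∨ ¬b) → b)) = {t0, t5}
Sat(EX (EG ((p ∨ ¬b) → b))) = {s : some successor in {t0, t5}} = {t0, t2, t4, t5}
t5 ∈ Sat(EX (EG ((p ∨ ¬b) → b))) = {t0, t2, t4, t5}, so the formula holds at t5.

Yes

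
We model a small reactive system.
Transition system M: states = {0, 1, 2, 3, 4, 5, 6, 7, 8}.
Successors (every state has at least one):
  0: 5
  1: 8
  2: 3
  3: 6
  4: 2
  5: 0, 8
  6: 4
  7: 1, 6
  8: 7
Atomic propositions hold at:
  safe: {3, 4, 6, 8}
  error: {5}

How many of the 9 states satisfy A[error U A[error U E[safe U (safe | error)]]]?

5

Sat(safe | error) = {3, 4, 5, 6, 8}
E[safe U (safe | error)]: least fixpoint, start Z0 = Sat((safe | error)) = {3, 4, 5, 6, 8}, add states in Sat(safe) with some successor in Z. Already a fixed point.
Sat(E[safe U (safe | error)]) = {3, 4, 5, 6, 8}
A[error U E[safe U (safe | error)]]: least fixpoint, start Z0 = Sat(E[safe U (safe | error)]) = {3, 4, 5, 6, 8}, add states in Sat(error) with every successor in Z. Already a fixed point.
Sat(A[error U E[safe U (safe | error)]]) = {3, 4, 5, 6, 8}
A[error U A[error U E[safe U (safe | error)]]]: least fixpoint, start Z0 = Sat(A[error U E[safe U (safe | error)]]) = {3, 4, 5, 6, 8}, add states in Sat(error) with every successor in Z. Already a fixed point.
Sat(A[error U A[error U E[safe U (safe | error)]]]) = {3, 4, 5, 6, 8}
|Sat(A[error U A[error U E[safe U (safe | error)]]])| = |{3, 4, 5, 6, 8}| = 5.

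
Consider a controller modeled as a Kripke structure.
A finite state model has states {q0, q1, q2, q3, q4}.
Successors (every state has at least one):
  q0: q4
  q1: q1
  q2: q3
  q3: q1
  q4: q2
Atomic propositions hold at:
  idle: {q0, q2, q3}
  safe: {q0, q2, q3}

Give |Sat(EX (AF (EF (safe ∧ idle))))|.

3

Sat(safe ∧ idle) = {q0, q2, q3}
EF (safe ∧ idle): least fixpoint, start Z0 = {q0, q2, q3}, add states with some successor in Z. Z1 = {q0, q2, q3, q4}; fixed.
Sat(EF (safe ∧ idle)) = {q0, q2, q3, q4}
AF (EF (safe ∧ idle)): least fixpoint, start Z0 = {q0, q2, q3, q4}, add states with every successor in Z. Already a fixed point.
Sat(AF (EF (safe ∧ idle))) = {q0, q2, q3, q4}
Sat(EX (AF (EF (safe ∧ idle)))) = {s : some successor in {q0, q2, q3, q4}} = {q0, q2, q4}
|Sat(EX (AF (EF (safe ∧ idle))))| = |{q0, q2, q4}| = 3.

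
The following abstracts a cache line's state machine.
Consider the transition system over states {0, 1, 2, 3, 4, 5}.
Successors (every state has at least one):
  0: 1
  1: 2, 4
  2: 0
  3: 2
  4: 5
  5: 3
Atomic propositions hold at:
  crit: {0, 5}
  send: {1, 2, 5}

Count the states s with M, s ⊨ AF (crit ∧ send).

Sat(crit ∧ send) = {5}
AF (crit ∧ send): least fixpoint, start Z0 = {5}, add states with every successor in Z. Z1 = {4, 5}; fixed.
Sat(AF (crit ∧ send)) = {4, 5}
|Sat(AF (crit ∧ send))| = |{4, 5}| = 2.

2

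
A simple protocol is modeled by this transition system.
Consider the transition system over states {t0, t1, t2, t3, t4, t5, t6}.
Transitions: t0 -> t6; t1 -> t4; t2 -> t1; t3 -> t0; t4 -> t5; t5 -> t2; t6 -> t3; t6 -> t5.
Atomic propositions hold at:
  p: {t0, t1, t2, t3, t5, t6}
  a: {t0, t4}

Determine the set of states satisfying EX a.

{t1, t3}

Sat(EX a) = {s : some successor in {t0, t4}} = {t1, t3}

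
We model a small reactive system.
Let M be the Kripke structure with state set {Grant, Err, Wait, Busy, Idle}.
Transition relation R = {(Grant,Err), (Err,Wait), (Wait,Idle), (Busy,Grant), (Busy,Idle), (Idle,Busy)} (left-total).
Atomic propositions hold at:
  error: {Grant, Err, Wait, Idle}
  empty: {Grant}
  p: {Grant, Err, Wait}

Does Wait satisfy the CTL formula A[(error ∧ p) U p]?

Yes

Sat(error ∧ p) = {Grant, Err, Wait}
A[(error ∧ p) U p]: least fixpoint, start Z0 = Sat(p) = {Grant, Err, Wait}, add states in Sat(error ∧ p) with every successor in Z. Already a fixed point.
Sat(A[(error ∧ p) U p]) = {Grant, Err, Wait}
Wait ∈ Sat(A[(error ∧ p) U p]) = {Grant, Err, Wait}, so the formula holds at Wait.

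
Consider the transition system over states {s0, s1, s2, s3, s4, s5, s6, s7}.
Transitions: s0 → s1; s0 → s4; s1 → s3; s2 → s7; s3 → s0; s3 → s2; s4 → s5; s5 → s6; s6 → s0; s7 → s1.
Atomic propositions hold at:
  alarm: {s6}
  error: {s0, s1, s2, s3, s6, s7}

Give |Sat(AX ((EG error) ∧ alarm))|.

EG error: greatest fixpoint, start Z0 = {s0, s1, s2, s3, s6, s7}, keep only states in Sat with some successor in Z. Already a fixed point.
Sat(EG error) = {s0, s1, s2, s3, s6, s7}
Sat((EG error) ∧ alarm) = {s6}
Sat(AX ((EG error) ∧ alarm)) = {s : every successor in {s6}} = {s5}
|Sat(AX ((EG error) ∧ alarm))| = |{s5}| = 1.

1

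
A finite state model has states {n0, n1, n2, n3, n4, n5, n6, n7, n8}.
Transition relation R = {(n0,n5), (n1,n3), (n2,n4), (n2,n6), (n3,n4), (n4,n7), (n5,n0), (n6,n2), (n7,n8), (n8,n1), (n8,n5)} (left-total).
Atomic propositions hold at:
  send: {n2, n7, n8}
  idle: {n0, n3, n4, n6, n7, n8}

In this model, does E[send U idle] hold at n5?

E[send U idle]: least fixpoint, start Z0 = Sat(idle) = {n0, n3, n4, n6, n7, n8}, add states in Sat(send) with some successor in Z. Z1 = {n0, n2, n3, n4, n6, n7, n8}; fixed.
Sat(E[send U idle]) = {n0, n2, n3, n4, n6, n7, n8}
n5 ∉ Sat(E[send U idle]) = {n0, n2, n3, n4, n6, n7, n8}, so the formula does not hold at n5.

No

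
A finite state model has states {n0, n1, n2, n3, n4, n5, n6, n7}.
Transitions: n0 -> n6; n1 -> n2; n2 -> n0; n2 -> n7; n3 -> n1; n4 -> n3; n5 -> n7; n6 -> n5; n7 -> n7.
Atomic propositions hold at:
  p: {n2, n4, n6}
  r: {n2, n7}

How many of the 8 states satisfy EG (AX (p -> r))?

Sat(p -> r) = {n0, n1, n2, n3, n5, n7}
Sat(AX (p -> r)) = {s : every successor in {n0, n1, n2, n3, n5, n7}} = {n1, n2, n3, n4, n5, n6, n7}
EG (AX (p -> r)): greatest fixpoint, start Z0 = {n1, n2, n3, n4, n5, n6, n7}, keep only states in Sat with some successor in Z. Already a fixed point.
Sat(EG (AX (p -> r))) = {n1, n2, n3, n4, n5, n6, n7}
|Sat(EG (AX (p -> r)))| = |{n1, n2, n3, n4, n5, n6, n7}| = 7.

7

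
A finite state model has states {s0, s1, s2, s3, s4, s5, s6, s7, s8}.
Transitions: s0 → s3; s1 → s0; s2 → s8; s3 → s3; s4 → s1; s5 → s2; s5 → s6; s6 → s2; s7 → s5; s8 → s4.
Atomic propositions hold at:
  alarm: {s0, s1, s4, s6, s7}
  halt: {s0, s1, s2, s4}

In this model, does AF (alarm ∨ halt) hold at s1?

Yes

Sat(alarm ∨ halt) = {s0, s1, s2, s4, s6, s7}
AF (alarm ∨ halt): least fixpoint, start Z0 = {s0, s1, s2, s4, s6, s7}, add states with every successor in Z. Z1 = {s0, s1, s2, s4, s5, s6, s7, s8}; fixed.
Sat(AF (alarm ∨ halt)) = {s0, s1, s2, s4, s5, s6, s7, s8}
s1 ∈ Sat(AF (alarm ∨ halt)) = {s0, s1, s2, s4, s5, s6, s7, s8}, so the formula holds at s1.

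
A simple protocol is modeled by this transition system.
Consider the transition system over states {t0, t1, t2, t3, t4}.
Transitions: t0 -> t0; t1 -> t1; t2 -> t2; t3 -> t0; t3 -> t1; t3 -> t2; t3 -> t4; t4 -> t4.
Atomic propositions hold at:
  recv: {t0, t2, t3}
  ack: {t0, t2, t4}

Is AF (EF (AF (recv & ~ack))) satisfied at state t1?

Sat(~ack) = {t1, t3}
Sat(recv & ~ack) = {t3}
AF (recv & ~ack): least fixpoint, start Z0 = {t3}, add states with every successor in Z. Already a fixed point.
Sat(AF (recv & ~ack)) = {t3}
EF (AF (recv & ~ack)): least fixpoint, start Z0 = {t3}, add states with some successor in Z. Already a fixed point.
Sat(EF (AF (recv & ~ack))) = {t3}
AF (EF (AF (recv & ~ack))): least fixpoint, start Z0 = {t3}, add states with every successor in Z. Already a fixed point.
Sat(AF (EF (AF (recv & ~ack)))) = {t3}
t1 ∉ Sat(AF (EF (AF (recv & ~ack)))) = {t3}, so the formula does not hold at t1.

No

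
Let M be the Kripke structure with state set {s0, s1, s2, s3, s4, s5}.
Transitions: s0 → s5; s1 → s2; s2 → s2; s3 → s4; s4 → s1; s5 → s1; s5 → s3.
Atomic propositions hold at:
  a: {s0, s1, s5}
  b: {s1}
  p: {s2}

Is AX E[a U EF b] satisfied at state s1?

EF b: least fixpoint, start Z0 = {s1}, add states with some successor in Z. Z1 = {s1, s4, s5}; Z2 = {s0, s1, s3, s4, s5}; fixed.
Sat(EF b) = {s0, s1, s3, s4, s5}
E[a U EF b]: least fixpoint, start Z0 = Sat(EF b) = {s0, s1, s3, s4, s5}, add states in Sat(a) with some successor in Z. Already a fixed point.
Sat(E[a U EF b]) = {s0, s1, s3, s4, s5}
Sat(AX E[a U EF b]) = {s : every successor in {s0, s1, s3, s4, s5}} = {s0, s3, s4, s5}
s1 ∉ Sat(AX E[a U EF b]) = {s0, s3, s4, s5}, so the formula does not hold at s1.

No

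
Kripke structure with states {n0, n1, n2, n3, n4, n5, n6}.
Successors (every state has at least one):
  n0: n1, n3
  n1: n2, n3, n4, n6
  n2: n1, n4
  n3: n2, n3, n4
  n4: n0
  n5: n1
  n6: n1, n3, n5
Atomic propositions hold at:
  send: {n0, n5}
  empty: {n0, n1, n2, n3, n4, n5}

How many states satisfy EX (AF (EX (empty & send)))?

Sat(empty & send) = {n0, n5}
Sat(EX (empty & send)) = {s : some successor in {n0, n5}} = {n4, n6}
AF (EX (empty & send)): least fixpoint, start Z0 = {n4, n6}, add states with every successor in Z. Already a fixed point.
Sat(AF (EX (empty & send))) = {n4, n6}
Sat(EX (AF (EX (empty & send)))) = {s : some successor in {n4, n6}} = {n1, n2, n3}
|Sat(EX (AF (EX (empty & send))))| = |{n1, n2, n3}| = 3.

3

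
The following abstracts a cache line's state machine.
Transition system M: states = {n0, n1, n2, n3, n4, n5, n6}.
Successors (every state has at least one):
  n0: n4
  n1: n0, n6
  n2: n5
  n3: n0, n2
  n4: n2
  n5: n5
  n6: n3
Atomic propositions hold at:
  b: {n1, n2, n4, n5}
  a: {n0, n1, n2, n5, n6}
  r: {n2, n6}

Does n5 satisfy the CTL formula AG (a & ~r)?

Yes

Sat(~r) = {n0, n1, n3, n4, n5}
Sat(a & ~r) = {n0, n1, n5}
AG (a & ~r): greatest fixpoint, start Z0 = {n0, n1, n5}, keep only states in Sat with every successor in Z. Z1 = {n5}; fixed.
Sat(AG (a & ~r)) = {n5}
n5 ∈ Sat(AG (a & ~r)) = {n5}, so the formula holds at n5.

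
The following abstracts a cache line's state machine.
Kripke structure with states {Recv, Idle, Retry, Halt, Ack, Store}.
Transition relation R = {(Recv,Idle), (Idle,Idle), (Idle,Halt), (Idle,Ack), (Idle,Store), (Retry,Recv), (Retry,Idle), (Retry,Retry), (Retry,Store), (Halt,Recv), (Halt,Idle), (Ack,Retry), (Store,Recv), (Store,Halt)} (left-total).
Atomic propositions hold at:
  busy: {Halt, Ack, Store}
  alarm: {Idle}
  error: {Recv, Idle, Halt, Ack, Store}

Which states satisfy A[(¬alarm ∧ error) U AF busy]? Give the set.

Sat(¬alarm) = {Recv, Retry, Halt, Ack, Store}
Sat(¬alarm ∧ error) = {Recv, Halt, Ack, Store}
AF busy: least fixpoint, start Z0 = {Halt, Ack, Store}, add states with every successor in Z. Already a fixed point.
Sat(AF busy) = {Halt, Ack, Store}
A[(¬alarm ∧ error) U AF busy]: least fixpoint, start Z0 = Sat(AF busy) = {Halt, Ack, Store}, add states in Sat(¬alarm ∧ error) with every successor in Z. Already a fixed point.
Sat(A[(¬alarm ∧ error) U AF busy]) = {Halt, Ack, Store}

{Halt, Ack, Store}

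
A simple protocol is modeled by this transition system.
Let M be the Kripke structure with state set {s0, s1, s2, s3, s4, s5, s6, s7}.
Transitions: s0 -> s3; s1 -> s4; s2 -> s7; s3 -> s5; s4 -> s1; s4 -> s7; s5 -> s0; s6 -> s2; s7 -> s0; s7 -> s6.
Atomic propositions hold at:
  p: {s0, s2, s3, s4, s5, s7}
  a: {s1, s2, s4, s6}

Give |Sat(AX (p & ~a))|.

4

Sat(~a) = {s0, s3, s5, s7}
Sat(p & ~a) = {s0, s3, s5, s7}
Sat(AX (p & ~a)) = {s : every successor in {s0, s3, s5, s7}} = {s0, s2, s3, s5}
|Sat(AX (p & ~a))| = |{s0, s2, s3, s5}| = 4.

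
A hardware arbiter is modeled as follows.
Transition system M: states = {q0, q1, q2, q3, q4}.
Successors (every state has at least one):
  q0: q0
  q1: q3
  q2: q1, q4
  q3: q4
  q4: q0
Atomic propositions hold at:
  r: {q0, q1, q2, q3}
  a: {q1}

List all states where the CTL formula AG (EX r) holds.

Sat(EX r) = {s : some successor in {q0, q1, q2, q3}} = {q0, q1, q2, q4}
AG (EX r): greatest fixpoint, start Z0 = {q0, q1, q2, q4}, keep only states in Sat with every successor in Z. Z1 = {q0, q2, q4}; Z2 = {q0, q4}; fixed.
Sat(AG (EX r)) = {q0, q4}

{q0, q4}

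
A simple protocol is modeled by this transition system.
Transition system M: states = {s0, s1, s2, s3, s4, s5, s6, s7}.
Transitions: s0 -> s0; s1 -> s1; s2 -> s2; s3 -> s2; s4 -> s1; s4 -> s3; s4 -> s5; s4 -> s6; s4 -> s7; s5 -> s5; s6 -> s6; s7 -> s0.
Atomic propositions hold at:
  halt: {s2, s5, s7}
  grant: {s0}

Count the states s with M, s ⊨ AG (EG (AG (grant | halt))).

4

Sat(grant | halt) = {s0, s2, s5, s7}
AG (grant | halt): greatest fixpoint, start Z0 = {s0, s2, s5, s7}, keep only states in Sat with every successor in Z. Already a fixed point.
Sat(AG (grant | halt)) = {s0, s2, s5, s7}
EG (AG (grant | halt)): greatest fixpoint, start Z0 = {s0, s2, s5, s7}, keep only states in Sat with some successor in Z. Already a fixed point.
Sat(EG (AG (grant | halt))) = {s0, s2, s5, s7}
AG (EG (AG (grant | halt))): greatest fixpoint, start Z0 = {s0, s2, s5, s7}, keep only states in Sat with every successor in Z. Already a fixed point.
Sat(AG (EG (AG (grant | halt)))) = {s0, s2, s5, s7}
|Sat(AG (EG (AG (grant | halt))))| = |{s0, s2, s5, s7}| = 4.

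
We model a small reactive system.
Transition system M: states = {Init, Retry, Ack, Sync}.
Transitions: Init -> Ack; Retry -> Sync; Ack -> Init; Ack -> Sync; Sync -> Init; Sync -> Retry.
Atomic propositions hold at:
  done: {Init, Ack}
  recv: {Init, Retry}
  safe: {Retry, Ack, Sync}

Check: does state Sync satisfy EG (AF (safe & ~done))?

Sat(~done) = {Retry, Sync}
Sat(safe & ~done) = {Retry, Sync}
AF (safe & ~done): least fixpoint, start Z0 = {Retry, Sync}, add states with every successor in Z. Already a fixed point.
Sat(AF (safe & ~done)) = {Retry, Sync}
EG (AF (safe & ~done)): greatest fixpoint, start Z0 = {Retry, Sync}, keep only states in Sat with some successor in Z. Already a fixed point.
Sat(EG (AF (safe & ~done))) = {Retry, Sync}
Sync ∈ Sat(EG (AF (safe & ~done))) = {Retry, Sync}, so the formula holds at Sync.

Yes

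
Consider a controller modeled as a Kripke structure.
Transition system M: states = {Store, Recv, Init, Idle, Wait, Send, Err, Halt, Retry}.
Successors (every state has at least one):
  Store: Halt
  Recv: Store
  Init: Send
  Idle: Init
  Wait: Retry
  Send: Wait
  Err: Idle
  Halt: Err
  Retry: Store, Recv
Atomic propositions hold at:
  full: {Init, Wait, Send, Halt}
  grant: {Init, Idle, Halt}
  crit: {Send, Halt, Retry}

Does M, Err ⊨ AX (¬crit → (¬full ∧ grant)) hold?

Yes

Sat(¬crit) = {Store, Recv, Init, Idle, Wait, Err}
Sat(¬full) = {Store, Recv, Idle, Err, Retry}
Sat(¬full ∧ grant) = {Idle}
Sat(¬crit → (¬full ∧ grant)) = {Idle, Send, Halt, Retry}
Sat(AX (¬crit → (¬full ∧ grant))) = {s : every successor in {Idle, Send, Halt, Retry}} = {Store, Init, Wait, Err}
Err ∈ Sat(AX (¬crit → (¬full ∧ grant))) = {Store, Init, Wait, Err}, so the formula holds at Err.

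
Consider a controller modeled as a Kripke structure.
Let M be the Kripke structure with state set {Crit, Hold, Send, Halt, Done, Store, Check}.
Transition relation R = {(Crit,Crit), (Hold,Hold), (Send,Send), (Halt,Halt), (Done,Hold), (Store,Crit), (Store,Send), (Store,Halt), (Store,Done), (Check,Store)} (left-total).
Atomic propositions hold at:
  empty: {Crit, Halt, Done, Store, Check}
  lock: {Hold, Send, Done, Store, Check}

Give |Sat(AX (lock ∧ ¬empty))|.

3

Sat(¬empty) = {Hold, Send}
Sat(lock ∧ ¬empty) = {Hold, Send}
Sat(AX (lock ∧ ¬empty)) = {s : every successor in {Hold, Send}} = {Hold, Send, Done}
|Sat(AX (lock ∧ ¬empty))| = |{Hold, Send, Done}| = 3.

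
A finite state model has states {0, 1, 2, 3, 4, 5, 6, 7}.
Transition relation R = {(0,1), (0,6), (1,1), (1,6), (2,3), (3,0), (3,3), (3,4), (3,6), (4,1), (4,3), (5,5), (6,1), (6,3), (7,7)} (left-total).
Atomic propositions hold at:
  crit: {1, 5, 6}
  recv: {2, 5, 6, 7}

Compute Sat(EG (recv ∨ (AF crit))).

{0, 1, 5, 6, 7}

AF crit: least fixpoint, start Z0 = {1, 5, 6}, add states with every successor in Z. Z1 = {0, 1, 5, 6}; fixed.
Sat(AF crit) = {0, 1, 5, 6}
Sat(recv ∨ (AF crit)) = {0, 1, 2, 5, 6, 7}
EG (recv ∨ (AF crit)): greatest fixpoint, start Z0 = {0, 1, 2, 5, 6, 7}, keep only states in Sat with some successor in Z. Z1 = {0, 1, 5, 6, 7}; fixed.
Sat(EG (recv ∨ (AF crit))) = {0, 1, 5, 6, 7}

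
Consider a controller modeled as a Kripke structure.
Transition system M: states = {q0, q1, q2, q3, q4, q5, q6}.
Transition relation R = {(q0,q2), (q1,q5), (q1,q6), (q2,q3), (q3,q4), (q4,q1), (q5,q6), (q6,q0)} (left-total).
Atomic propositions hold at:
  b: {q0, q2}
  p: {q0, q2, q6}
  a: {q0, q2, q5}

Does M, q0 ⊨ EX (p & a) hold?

Sat(p & a) = {q0, q2}
Sat(EX (p & a)) = {s : some successor in {q0, q2}} = {q0, q6}
q0 ∈ Sat(EX (p & a)) = {q0, q6}, so the formula holds at q0.

Yes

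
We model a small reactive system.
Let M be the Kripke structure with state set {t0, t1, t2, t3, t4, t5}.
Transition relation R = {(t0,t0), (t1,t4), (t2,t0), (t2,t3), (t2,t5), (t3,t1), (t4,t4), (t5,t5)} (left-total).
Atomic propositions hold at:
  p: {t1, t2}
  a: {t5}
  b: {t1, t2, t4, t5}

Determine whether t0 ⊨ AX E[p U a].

No

E[p U a]: least fixpoint, start Z0 = Sat(a) = {t5}, add states in Sat(p) with some successor in Z. Z1 = {t2, t5}; fixed.
Sat(E[p U a]) = {t2, t5}
Sat(AX E[p U a]) = {s : every successor in {t2, t5}} = {t5}
t0 ∉ Sat(AX E[p U a]) = {t5}, so the formula does not hold at t0.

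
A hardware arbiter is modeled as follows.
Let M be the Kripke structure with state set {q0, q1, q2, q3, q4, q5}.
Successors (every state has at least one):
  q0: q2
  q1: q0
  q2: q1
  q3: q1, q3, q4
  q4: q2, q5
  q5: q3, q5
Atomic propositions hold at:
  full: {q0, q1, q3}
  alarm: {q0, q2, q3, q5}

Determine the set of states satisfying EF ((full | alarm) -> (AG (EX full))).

{q3, q4, q5}

Sat(full | alarm) = {q0, q1, q2, q3, q5}
Sat(EX full) = {s : some successor in {q0, q1, q3}} = {q1, q2, q3, q5}
AG (EX full): greatest fixpoint, start Z0 = {q1, q2, q3, q5}, keep only states in Sat with every successor in Z. Z1 = {q2, q5}; Z2 = ∅; fixed.
Sat(AG (EX full)) = ∅
Sat((full | alarm) -> (AG (EX full))) = {q4}
EF ((full | alarm) -> (AG (EX full))): least fixpoint, start Z0 = {q4}, add states with some successor in Z. Z1 = {q3, q4}; Z2 = {q3, q4, q5}; fixed.
Sat(EF ((full | alarm) -> (AG (EX full)))) = {q3, q4, q5}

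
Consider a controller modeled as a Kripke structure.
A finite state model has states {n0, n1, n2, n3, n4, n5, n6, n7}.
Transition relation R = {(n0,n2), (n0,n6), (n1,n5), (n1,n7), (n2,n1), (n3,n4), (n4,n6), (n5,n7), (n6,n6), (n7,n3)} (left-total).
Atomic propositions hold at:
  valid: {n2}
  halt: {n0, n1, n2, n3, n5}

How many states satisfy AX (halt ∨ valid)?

Sat(halt ∨ valid) = {n0, n1, n2, n3, n5}
Sat(AX (halt ∨ valid)) = {s : every successor in {n0, n1, n2, n3, n5}} = {n2, n7}
|Sat(AX (halt ∨ valid))| = |{n2, n7}| = 2.

2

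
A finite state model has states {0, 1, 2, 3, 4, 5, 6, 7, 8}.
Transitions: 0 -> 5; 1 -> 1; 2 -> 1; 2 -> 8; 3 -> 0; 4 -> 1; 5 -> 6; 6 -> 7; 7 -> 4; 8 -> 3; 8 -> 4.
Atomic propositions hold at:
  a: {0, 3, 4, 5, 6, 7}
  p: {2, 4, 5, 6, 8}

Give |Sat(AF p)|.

AF p: least fixpoint, start Z0 = {2, 4, 5, 6, 8}, add states with every successor in Z. Z1 = {0, 2, 4, 5, 6, 7, 8}; Z2 = {0, 2, 3, 4, 5, 6, 7, 8}; fixed.
Sat(AF p) = {0, 2, 3, 4, 5, 6, 7, 8}
|Sat(AF p)| = |{0, 2, 3, 4, 5, 6, 7, 8}| = 8.

8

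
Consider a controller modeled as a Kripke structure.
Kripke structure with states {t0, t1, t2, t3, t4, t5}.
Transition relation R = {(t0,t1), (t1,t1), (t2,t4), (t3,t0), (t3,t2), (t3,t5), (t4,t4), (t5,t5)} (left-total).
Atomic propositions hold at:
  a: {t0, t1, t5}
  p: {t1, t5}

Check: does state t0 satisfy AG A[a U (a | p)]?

Sat(a | p) = {t0, t1, t5}
A[a U (a | p)]: least fixpoint, start Z0 = Sat((a | p)) = {t0, t1, t5}, add states in Sat(a) with every successor in Z. Already a fixed point.
Sat(A[a U (a | p)]) = {t0, t1, t5}
AG A[a U (a | p)]: greatest fixpoint, start Z0 = {t0, t1, t5}, keep only states in Sat with every successor in Z. Already a fixed point.
Sat(AG A[a U (a | p)]) = {t0, t1, t5}
t0 ∈ Sat(AG A[a U (a | p)]) = {t0, t1, t5}, so the formula holds at t0.

Yes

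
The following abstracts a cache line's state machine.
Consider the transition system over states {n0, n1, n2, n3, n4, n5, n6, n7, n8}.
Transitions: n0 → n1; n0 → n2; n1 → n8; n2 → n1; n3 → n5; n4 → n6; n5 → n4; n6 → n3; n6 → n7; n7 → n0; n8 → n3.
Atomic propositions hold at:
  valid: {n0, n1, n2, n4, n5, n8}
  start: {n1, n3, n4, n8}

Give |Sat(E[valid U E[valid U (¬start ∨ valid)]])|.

Sat(¬start) = {n0, n2, n5, n6, n7}
Sat(¬start ∨ valid) = {n0, n1, n2, n4, n5, n6, n7, n8}
E[valid U (¬start ∨ valid)]: least fixpoint, start Z0 = Sat((¬start ∨ valid)) = {n0, n1, n2, n4, n5, n6, n7, n8}, add states in Sat(valid) with some successor in Z. Already a fixed point.
Sat(E[valid U (¬start ∨ valid)]) = {n0, n1, n2, n4, n5, n6, n7, n8}
E[valid U E[valid U (¬start ∨ valid)]]: least fixpoint, start Z0 = Sat(E[valid U (¬start ∨ valid)]) = {n0, n1, n2, n4, n5, n6, n7, n8}, add states in Sat(valid) with some successor in Z. Already a fixed point.
Sat(E[valid U E[valid U (¬start ∨ valid)]]) = {n0, n1, n2, n4, n5, n6, n7, n8}
|Sat(E[valid U E[valid U (¬start ∨ valid)]])| = |{n0, n1, n2, n4, n5, n6, n7, n8}| = 8.

8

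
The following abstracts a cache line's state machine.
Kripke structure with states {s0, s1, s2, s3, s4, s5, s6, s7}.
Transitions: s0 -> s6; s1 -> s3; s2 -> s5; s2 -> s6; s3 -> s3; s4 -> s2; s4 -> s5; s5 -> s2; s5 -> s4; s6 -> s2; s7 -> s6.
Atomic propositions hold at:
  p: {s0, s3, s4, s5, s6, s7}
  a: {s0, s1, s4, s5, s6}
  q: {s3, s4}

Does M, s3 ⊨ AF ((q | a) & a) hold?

No

Sat(q | a) = {s0, s1, s3, s4, s5, s6}
Sat((q | a) & a) = {s0, s1, s4, s5, s6}
AF ((q | a) & a): least fixpoint, start Z0 = {s0, s1, s4, s5, s6}, add states with every successor in Z. Z1 = {s0, s1, s2, s4, s5, s6, s7}; fixed.
Sat(AF ((q | a) & a)) = {s0, s1, s2, s4, s5, s6, s7}
s3 ∉ Sat(AF ((q | a) & a)) = {s0, s1, s2, s4, s5, s6, s7}, so the formula does not hold at s3.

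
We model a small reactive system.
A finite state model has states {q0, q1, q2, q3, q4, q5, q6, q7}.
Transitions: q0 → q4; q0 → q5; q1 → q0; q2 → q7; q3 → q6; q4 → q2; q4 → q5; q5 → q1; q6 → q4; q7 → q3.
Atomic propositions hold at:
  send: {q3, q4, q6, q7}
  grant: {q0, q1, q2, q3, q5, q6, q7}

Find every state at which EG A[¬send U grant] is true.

Sat(¬send) = {q0, q1, q2, q5}
A[¬send U grant]: least fixpoint, start Z0 = Sat(grant) = {q0, q1, q2, q3, q5, q6, q7}, add states in Sat(¬send) with every successor in Z. Already a fixed point.
Sat(A[¬send U grant]) = {q0, q1, q2, q3, q5, q6, q7}
EG A[¬send U grant]: greatest fixpoint, start Z0 = {q0, q1, q2, q3, q5, q6, q7}, keep only states in Sat with some successor in Z. Z1 = {q0, q1, q2, q3, q5, q7}; Z2 = {q0, q1, q2, q5, q7}; Z3 = {q0, q1, q2, q5}; Z4 = {q0, q1, q5}; fixed.
Sat(EG A[¬send U grant]) = {q0, q1, q5}

{q0, q1, q5}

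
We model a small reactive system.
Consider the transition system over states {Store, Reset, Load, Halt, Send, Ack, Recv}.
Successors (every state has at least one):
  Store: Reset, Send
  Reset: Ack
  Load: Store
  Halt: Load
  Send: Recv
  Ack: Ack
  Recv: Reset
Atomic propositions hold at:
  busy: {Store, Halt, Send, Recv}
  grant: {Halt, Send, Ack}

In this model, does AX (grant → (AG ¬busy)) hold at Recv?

Sat(¬busy) = {Reset, Load, Ack}
AG ¬busy: greatest fixpoint, start Z0 = {Reset, Load, Ack}, keep only states in Sat with every successor in Z. Z1 = {Reset, Ack}; fixed.
Sat(AG ¬busy) = {Reset, Ack}
Sat(grant → (AG ¬busy)) = {Store, Reset, Load, Ack, Recv}
Sat(AX (grant → (AG ¬busy))) = {s : every successor in {Store, Reset, Load, Ack, Recv}} = {Reset, Load, Halt, Send, Ack, Recv}
Recv ∈ Sat(AX (grant → (AG ¬busy))) = {Reset, Load, Halt, Send, Ack, Recv}, so the formula holds at Recv.

Yes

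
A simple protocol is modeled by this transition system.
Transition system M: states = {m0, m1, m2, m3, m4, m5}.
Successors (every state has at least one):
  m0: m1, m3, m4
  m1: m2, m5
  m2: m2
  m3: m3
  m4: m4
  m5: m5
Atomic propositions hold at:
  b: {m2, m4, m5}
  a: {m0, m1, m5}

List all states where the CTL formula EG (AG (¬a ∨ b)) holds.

{m2, m3, m4, m5}

Sat(¬a) = {m2, m3, m4}
Sat(¬a ∨ b) = {m2, m3, m4, m5}
AG (¬a ∨ b): greatest fixpoint, start Z0 = {m2, m3, m4, m5}, keep only states in Sat with every successor in Z. Already a fixed point.
Sat(AG (¬a ∨ b)) = {m2, m3, m4, m5}
EG (AG (¬a ∨ b)): greatest fixpoint, start Z0 = {m2, m3, m4, m5}, keep only states in Sat with some successor in Z. Already a fixed point.
Sat(EG (AG (¬a ∨ b))) = {m2, m3, m4, m5}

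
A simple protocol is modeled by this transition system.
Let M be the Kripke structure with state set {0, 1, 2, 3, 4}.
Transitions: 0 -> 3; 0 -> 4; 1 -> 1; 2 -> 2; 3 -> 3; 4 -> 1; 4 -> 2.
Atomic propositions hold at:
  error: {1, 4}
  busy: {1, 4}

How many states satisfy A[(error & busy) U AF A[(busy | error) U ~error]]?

3

Sat(error & busy) = {1, 4}
Sat(busy | error) = {1, 4}
Sat(~error) = {0, 2, 3}
A[(busy | error) U ~error]: least fixpoint, start Z0 = Sat(~error) = {0, 2, 3}, add states in Sat(busy | error) with every successor in Z. Already a fixed point.
Sat(A[(busy | error) U ~error]) = {0, 2, 3}
AF A[(busy | error) U ~error]: least fixpoint, start Z0 = {0, 2, 3}, add states with every successor in Z. Already a fixed point.
Sat(AF A[(busy | error) U ~error]) = {0, 2, 3}
A[(error & busy) U AF A[(busy | error) U ~error]]: least fixpoint, start Z0 = Sat(AF A[(busy | error) U ~error]) = {0, 2, 3}, add states in Sat(error & busy) with every successor in Z. Already a fixed point.
Sat(A[(error & busy) U AF A[(busy | error) U ~error]]) = {0, 2, 3}
|Sat(A[(error & busy) U AF A[(busy | error) U ~error]])| = |{0, 2, 3}| = 3.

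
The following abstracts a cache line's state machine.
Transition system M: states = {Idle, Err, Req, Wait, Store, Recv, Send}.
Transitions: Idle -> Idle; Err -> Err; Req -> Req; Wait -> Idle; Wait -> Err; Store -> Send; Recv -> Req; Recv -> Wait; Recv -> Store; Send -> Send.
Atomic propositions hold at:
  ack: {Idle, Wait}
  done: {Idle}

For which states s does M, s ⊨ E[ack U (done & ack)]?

Sat(done & ack) = {Idle}
E[ack U (done & ack)]: least fixpoint, start Z0 = Sat((done & ack)) = {Idle}, add states in Sat(ack) with some successor in Z. Z1 = {Idle, Wait}; fixed.
Sat(E[ack U (done & ack)]) = {Idle, Wait}

{Idle, Wait}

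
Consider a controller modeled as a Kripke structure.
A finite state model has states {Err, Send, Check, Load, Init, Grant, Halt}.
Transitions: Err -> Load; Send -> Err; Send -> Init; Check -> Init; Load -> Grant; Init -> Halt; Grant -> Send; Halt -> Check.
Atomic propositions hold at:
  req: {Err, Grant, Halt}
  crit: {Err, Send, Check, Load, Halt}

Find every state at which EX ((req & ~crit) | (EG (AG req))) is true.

{Load}

Sat(~crit) = {Init, Grant}
Sat(req & ~crit) = {Grant}
AG req: greatest fixpoint, start Z0 = {Err, Grant, Halt}, keep only states in Sat with every successor in Z. Z1 = ∅; fixed.
Sat(AG req) = ∅
EG (AG req): greatest fixpoint, start Z0 = ∅, keep only states in Sat with some successor in Z. Already a fixed point.
Sat(EG (AG req)) = ∅
Sat((req & ~crit) | (EG (AG req))) = {Grant}
Sat(EX ((req & ~crit) | (EG (AG req)))) = {s : some successor in {Grant}} = {Load}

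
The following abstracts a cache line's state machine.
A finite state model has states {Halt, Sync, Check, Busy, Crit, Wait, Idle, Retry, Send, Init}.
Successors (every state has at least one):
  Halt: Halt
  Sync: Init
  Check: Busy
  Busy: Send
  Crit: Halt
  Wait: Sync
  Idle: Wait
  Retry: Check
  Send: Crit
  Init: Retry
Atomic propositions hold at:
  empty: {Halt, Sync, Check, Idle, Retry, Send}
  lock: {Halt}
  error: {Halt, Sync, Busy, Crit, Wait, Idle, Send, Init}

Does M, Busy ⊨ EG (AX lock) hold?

No

Sat(AX lock) = {s : every successor in {Halt}} = {Halt, Crit}
EG (AX lock): greatest fixpoint, start Z0 = {Halt, Crit}, keep only states in Sat with some successor in Z. Already a fixed point.
Sat(EG (AX lock)) = {Halt, Crit}
Busy ∉ Sat(EG (AX lock)) = {Halt, Crit}, so the formula does not hold at Busy.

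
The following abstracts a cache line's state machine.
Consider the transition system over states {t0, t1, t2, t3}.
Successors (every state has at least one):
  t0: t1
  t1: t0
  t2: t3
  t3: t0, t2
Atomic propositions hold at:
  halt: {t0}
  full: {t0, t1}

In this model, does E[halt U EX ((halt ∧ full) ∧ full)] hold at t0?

Sat(halt ∧ full) = {t0}
Sat((halt ∧ full) ∧ full) = {t0}
Sat(EX ((halt ∧ full) ∧ full)) = {s : some successor in {t0}} = {t1, t3}
E[halt U EX ((halt ∧ full) ∧ full)]: least fixpoint, start Z0 = Sat(EX ((halt ∧ full) ∧ full)) = {t1, t3}, add states in Sat(halt) with some successor in Z. Z1 = {t0, t1, t3}; fixed.
Sat(E[halt U EX ((halt ∧ full) ∧ full)]) = {t0, t1, t3}
t0 ∈ Sat(E[halt U EX ((halt ∧ full) ∧ full)]) = {t0, t1, t3}, so the formula holds at t0.

Yes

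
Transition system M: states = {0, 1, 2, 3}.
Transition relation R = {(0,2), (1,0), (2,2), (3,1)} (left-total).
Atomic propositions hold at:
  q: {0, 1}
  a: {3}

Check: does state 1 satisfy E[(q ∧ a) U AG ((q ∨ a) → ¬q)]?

No

Sat(q ∧ a) = ∅
Sat(q ∨ a) = {0, 1, 3}
Sat(¬q) = {2, 3}
Sat((q ∨ a) → ¬q) = {2, 3}
AG ((q ∨ a) → ¬q): greatest fixpoint, start Z0 = {2, 3}, keep only states in Sat with every successor in Z. Z1 = {2}; fixed.
Sat(AG ((q ∨ a) → ¬q)) = {2}
E[(q ∧ a) U AG ((q ∨ a) → ¬q)]: least fixpoint, start Z0 = Sat(AG ((q ∨ a) → ¬q)) = {2}, add states in Sat(q ∧ a) with some successor in Z. Already a fixed point.
Sat(E[(q ∧ a) U AG ((q ∨ a) → ¬q)]) = {2}
1 ∉ Sat(E[(q ∧ a) U AG ((q ∨ a) → ¬q)]) = {2}, so the formula does not hold at 1.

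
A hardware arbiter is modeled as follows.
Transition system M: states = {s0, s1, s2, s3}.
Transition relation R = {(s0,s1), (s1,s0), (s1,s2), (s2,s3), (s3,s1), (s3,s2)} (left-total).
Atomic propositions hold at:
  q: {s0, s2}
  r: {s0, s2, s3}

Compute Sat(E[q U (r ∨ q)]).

{s0, s2, s3}

Sat(r ∨ q) = {s0, s2, s3}
E[q U (r ∨ q)]: least fixpoint, start Z0 = Sat((r ∨ q)) = {s0, s2, s3}, add states in Sat(q) with some successor in Z. Already a fixed point.
Sat(E[q U (r ∨ q)]) = {s0, s2, s3}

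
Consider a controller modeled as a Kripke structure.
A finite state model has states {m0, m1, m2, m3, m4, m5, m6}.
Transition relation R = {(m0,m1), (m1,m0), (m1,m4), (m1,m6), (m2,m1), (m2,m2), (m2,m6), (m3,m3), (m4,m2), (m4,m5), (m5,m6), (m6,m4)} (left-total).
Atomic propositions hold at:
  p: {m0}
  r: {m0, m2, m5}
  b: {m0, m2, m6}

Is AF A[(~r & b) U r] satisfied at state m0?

Yes

Sat(~r) = {m1, m3, m4, m6}
Sat(~r & b) = {m6}
A[(~r & b) U r]: least fixpoint, start Z0 = Sat(r) = {m0, m2, m5}, add states in Sat(~r & b) with every successor in Z. Already a fixed point.
Sat(A[(~r & b) U r]) = {m0, m2, m5}
AF A[(~r & b) U r]: least fixpoint, start Z0 = {m0, m2, m5}, add states with every successor in Z. Z1 = {m0, m2, m4, m5}; Z2 = {m0, m2, m4, m5, m6}; Z3 = {m0, m1, m2, m4, m5, m6}; fixed.
Sat(AF A[(~r & b) U r]) = {m0, m1, m2, m4, m5, m6}
m0 ∈ Sat(AF A[(~r & b) U r]) = {m0, m1, m2, m4, m5, m6}, so the formula holds at m0.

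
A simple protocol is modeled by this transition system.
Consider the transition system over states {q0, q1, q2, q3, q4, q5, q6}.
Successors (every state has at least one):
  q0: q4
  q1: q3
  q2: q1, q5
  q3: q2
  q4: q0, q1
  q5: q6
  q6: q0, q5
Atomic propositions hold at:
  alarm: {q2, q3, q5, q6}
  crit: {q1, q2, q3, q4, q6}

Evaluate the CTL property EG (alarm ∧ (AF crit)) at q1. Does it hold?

No

AF crit: least fixpoint, start Z0 = {q1, q2, q3, q4, q6}, add states with every successor in Z. Z1 = {q0, q1, q2, q3, q4, q5, q6}; fixed.
Sat(AF crit) = {q0, q1, q2, q3, q4, q5, q6}
Sat(alarm ∧ (AF crit)) = {q2, q3, q5, q6}
EG (alarm ∧ (AF crit)): greatest fixpoint, start Z0 = {q2, q3, q5, q6}, keep only states in Sat with some successor in Z. Already a fixed point.
Sat(EG (alarm ∧ (AF crit))) = {q2, q3, q5, q6}
q1 ∉ Sat(EG (alarm ∧ (AF crit))) = {q2, q3, q5, q6}, so the formula does not hold at q1.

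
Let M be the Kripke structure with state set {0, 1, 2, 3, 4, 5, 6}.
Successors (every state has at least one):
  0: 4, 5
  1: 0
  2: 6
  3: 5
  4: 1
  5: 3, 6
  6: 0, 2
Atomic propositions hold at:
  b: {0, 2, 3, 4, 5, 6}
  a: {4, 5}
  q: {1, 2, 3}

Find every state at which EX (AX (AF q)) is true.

{0}

AF q: least fixpoint, start Z0 = {1, 2, 3}, add states with every successor in Z. Z1 = {1, 2, 3, 4}; fixed.
Sat(AF q) = {1, 2, 3, 4}
Sat(AX (AF q)) = {s : every successor in {1, 2, 3, 4}} = {4}
Sat(EX (AX (AF q))) = {s : some successor in {4}} = {0}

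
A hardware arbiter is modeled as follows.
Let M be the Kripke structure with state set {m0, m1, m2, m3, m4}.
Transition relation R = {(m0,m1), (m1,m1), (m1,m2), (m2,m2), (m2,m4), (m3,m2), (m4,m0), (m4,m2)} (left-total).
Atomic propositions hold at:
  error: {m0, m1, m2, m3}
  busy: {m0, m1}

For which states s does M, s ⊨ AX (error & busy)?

{m0}

Sat(error & busy) = {m0, m1}
Sat(AX (error & busy)) = {s : every successor in {m0, m1}} = {m0}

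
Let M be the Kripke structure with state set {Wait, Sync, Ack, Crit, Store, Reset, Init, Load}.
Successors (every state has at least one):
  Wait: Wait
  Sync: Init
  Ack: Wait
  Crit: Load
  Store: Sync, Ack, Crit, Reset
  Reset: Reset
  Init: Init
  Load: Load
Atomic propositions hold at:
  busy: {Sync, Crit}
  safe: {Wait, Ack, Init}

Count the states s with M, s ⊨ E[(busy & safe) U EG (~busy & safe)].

3

Sat(busy & safe) = ∅
Sat(~busy) = {Wait, Ack, Store, Reset, Init, Load}
Sat(~busy & safe) = {Wait, Ack, Init}
EG (~busy & safe): greatest fixpoint, start Z0 = {Wait, Ack, Init}, keep only states in Sat with some successor in Z. Already a fixed point.
Sat(EG (~busy & safe)) = {Wait, Ack, Init}
E[(busy & safe) U EG (~busy & safe)]: least fixpoint, start Z0 = Sat(EG (~busy & safe)) = {Wait, Ack, Init}, add states in Sat(busy & safe) with some successor in Z. Already a fixed point.
Sat(E[(busy & safe) U EG (~busy & safe)]) = {Wait, Ack, Init}
|Sat(E[(busy & safe) U EG (~busy & safe)])| = |{Wait, Ack, Init}| = 3.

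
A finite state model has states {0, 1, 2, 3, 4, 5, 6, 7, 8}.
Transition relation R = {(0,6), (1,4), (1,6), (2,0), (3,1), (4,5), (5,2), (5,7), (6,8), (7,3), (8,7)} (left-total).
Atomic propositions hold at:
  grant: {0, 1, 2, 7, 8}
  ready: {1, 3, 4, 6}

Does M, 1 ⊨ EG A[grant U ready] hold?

A[grant U ready]: least fixpoint, start Z0 = Sat(ready) = {1, 3, 4, 6}, add states in Sat(grant) with every successor in Z. Z1 = {0, 1, 3, 4, 6, 7}; Z2 = {0, 1, 2, 3, 4, 6, 7, 8}; fixed.
Sat(A[grant U ready]) = {0, 1, 2, 3, 4, 6, 7, 8}
EG A[grant U ready]: greatest fixpoint, start Z0 = {0, 1, 2, 3, 4, 6, 7, 8}, keep only states in Sat with some successor in Z. Z1 = {0, 1, 2, 3, 6, 7, 8}; fixed.
Sat(EG A[grant U ready]) = {0, 1, 2, 3, 6, 7, 8}
1 ∈ Sat(EG A[grant U ready]) = {0, 1, 2, 3, 6, 7, 8}, so the formula holds at 1.

Yes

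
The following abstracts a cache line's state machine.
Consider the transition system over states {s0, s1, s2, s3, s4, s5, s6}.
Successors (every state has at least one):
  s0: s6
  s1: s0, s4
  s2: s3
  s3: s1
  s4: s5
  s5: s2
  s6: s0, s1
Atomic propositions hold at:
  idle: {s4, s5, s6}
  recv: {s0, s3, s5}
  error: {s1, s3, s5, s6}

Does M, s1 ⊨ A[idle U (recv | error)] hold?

Sat(recv | error) = {s0, s1, s3, s5, s6}
A[idle U (recv | error)]: least fixpoint, start Z0 = Sat((recv | error)) = {s0, s1, s3, s5, s6}, add states in Sat(idle) with every successor in Z. Z1 = {s0, s1, s3, s4, s5, s6}; fixed.
Sat(A[idle U (recv | error)]) = {s0, s1, s3, s4, s5, s6}
s1 ∈ Sat(A[idle U (recv | error)]) = {s0, s1, s3, s4, s5, s6}, so the formula holds at s1.

Yes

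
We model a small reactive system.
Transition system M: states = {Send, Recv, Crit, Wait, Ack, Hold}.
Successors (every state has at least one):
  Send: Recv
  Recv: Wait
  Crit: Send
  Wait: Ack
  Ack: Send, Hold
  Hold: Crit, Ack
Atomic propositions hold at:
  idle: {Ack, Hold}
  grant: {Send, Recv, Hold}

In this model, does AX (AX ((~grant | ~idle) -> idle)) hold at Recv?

Sat(~grant) = {Crit, Wait, Ack}
Sat(~idle) = {Send, Recv, Crit, Wait}
Sat(~grant | ~idle) = {Send, Recv, Crit, Wait, Ack}
Sat((~grant | ~idle) -> idle) = {Ack, Hold}
Sat(AX ((~grant | ~idle) -> idle)) = {s : every successor in {Ack, Hold}} = {Wait}
Sat(AX (AX ((~grant | ~idle) -> idle))) = {s : every successor in {Wait}} = {Recv}
Recv ∈ Sat(AX (AX ((~grant | ~idle) -> idle))) = {Recv}, so the formula holds at Recv.

Yes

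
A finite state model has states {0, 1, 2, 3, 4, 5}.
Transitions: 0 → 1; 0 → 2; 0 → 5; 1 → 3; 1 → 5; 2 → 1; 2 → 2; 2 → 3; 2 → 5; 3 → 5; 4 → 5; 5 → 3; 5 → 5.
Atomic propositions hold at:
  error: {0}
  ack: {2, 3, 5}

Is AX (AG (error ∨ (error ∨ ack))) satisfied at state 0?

No

Sat(error ∨ ack) = {0, 2, 3, 5}
Sat(error ∨ (error ∨ ack)) = {0, 2, 3, 5}
AG (error ∨ (error ∨ ack)): greatest fixpoint, start Z0 = {0, 2, 3, 5}, keep only states in Sat with every successor in Z. Z1 = {3, 5}; fixed.
Sat(AG (error ∨ (error ∨ ack))) = {3, 5}
Sat(AX (AG (error ∨ (error ∨ ack)))) = {s : every successor in {3, 5}} = {1, 3, 4, 5}
0 ∉ Sat(AX (AG (error ∨ (error ∨ ack)))) = {1, 3, 4, 5}, so the formula does not hold at 0.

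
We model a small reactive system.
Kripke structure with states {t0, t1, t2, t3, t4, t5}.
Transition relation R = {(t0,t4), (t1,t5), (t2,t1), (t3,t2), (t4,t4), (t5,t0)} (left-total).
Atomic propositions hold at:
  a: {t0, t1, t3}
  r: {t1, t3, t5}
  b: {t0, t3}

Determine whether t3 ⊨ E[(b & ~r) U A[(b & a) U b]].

Sat(~r) = {t0, t2, t4}
Sat(b & ~r) = {t0}
Sat(b & a) = {t0, t3}
A[(b & a) U b]: least fixpoint, start Z0 = Sat(b) = {t0, t3}, add states in Sat(b & a) with every successor in Z. Already a fixed point.
Sat(A[(b & a) U b]) = {t0, t3}
E[(b & ~r) U A[(b & a) U b]]: least fixpoint, start Z0 = Sat(A[(b & a) U b]) = {t0, t3}, add states in Sat(b & ~r) with some successor in Z. Already a fixed point.
Sat(E[(b & ~r) U A[(b & a) U b]]) = {t0, t3}
t3 ∈ Sat(E[(b & ~r) U A[(b & a) U b]]) = {t0, t3}, so the formula holds at t3.

Yes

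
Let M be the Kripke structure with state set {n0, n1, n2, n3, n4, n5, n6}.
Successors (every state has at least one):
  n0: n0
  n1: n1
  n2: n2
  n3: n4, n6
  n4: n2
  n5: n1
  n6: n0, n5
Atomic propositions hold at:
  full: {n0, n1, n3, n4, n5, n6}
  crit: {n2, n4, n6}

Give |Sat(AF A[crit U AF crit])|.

4

AF crit: least fixpoint, start Z0 = {n2, n4, n6}, add states with every successor in Z. Z1 = {n2, n3, n4, n6}; fixed.
Sat(AF crit) = {n2, n3, n4, n6}
A[crit U AF crit]: least fixpoint, start Z0 = Sat(AF crit) = {n2, n3, n4, n6}, add states in Sat(crit) with every successor in Z. Already a fixed point.
Sat(A[crit U AF crit]) = {n2, n3, n4, n6}
AF A[crit U AF crit]: least fixpoint, start Z0 = {n2, n3, n4, n6}, add states with every successor in Z. Already a fixed point.
Sat(AF A[crit U AF crit]) = {n2, n3, n4, n6}
|Sat(AF A[crit U AF crit])| = |{n2, n3, n4, n6}| = 4.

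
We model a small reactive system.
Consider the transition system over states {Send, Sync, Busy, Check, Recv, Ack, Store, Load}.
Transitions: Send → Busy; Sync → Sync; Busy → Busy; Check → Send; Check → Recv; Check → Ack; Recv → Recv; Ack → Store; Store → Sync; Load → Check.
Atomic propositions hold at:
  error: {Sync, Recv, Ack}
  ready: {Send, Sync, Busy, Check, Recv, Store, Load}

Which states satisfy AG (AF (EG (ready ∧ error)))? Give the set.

{Sync, Recv, Ack, Store}

Sat(ready ∧ error) = {Sync, Recv}
EG (ready ∧ error): greatest fixpoint, start Z0 = {Sync, Recv}, keep only states in Sat with some successor in Z. Already a fixed point.
Sat(EG (ready ∧ error)) = {Sync, Recv}
AF (EG (ready ∧ error)): least fixpoint, start Z0 = {Sync, Recv}, add states with every successor in Z. Z1 = {Sync, Recv, Store}; Z2 = {Sync, Recv, Ack, Store}; fixed.
Sat(AF (EG (ready ∧ error))) = {Sync, Recv, Ack, Store}
AG (AF (EG (ready ∧ error))): greatest fixpoint, start Z0 = {Sync, Recv, Ack, Store}, keep only states in Sat with every successor in Z. Already a fixed point.
Sat(AG (AF (EG (ready ∧ error)))) = {Sync, Recv, Ack, Store}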